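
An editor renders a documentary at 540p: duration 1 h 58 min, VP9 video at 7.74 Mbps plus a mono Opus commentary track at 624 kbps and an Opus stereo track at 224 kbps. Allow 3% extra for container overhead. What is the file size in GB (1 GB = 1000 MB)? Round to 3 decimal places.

7.828 GB

1 h 58 min = 118 min = 7080 s
Audio total: 624 + 224 = 848 kbps = 0.848 Mbps.
Total bitrate: 7.74 + 0.848 = 8.588 Mbps.
Stream data: 8.588 Mbps × 7080 s = 60803.0 Mb.
With 3% container overhead: ×1.03.
62,627 Mb ÷ 8 = 7,828 MB → 7.828 GB.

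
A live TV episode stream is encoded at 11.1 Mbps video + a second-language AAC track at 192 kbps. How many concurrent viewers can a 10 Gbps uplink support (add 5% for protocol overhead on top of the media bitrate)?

Audio: 192 kbps = 0.192 Mbps.
Per-viewer media rate: 11.292 Mbps.
On the wire with 5% overhead: 11.857 Mbps.
10 Gbps = 10,000 Mbps; 10,000 / 11.857 = 843.41 → 843 viewers.

843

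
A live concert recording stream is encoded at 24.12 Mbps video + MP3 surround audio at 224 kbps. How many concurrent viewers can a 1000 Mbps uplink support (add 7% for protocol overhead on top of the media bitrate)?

Audio: 224 kbps = 0.224 Mbps.
Per-viewer media rate: 24.344 Mbps.
On the wire with 7% overhead: 26.048 Mbps.
1000 Mbps = 1,000 Mbps; 1,000 / 26.048 = 38.39 → 38 viewers.

38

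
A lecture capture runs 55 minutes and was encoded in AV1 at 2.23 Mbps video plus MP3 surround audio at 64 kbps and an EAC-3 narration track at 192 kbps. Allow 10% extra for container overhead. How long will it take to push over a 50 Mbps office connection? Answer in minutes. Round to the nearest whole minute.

55 min = 3300 s
Audio total: 64 + 192 = 256 kbps = 0.256 Mbps.
Total bitrate: 2.486 Mbps.
File: 2.486 Mbps × 3300 s = 8203.8 Mb.
With 10% container overhead: ×1.10. → 9024.2 Mb.
At 50 Mbps: 9024.2 / 50 = 180.5 s ≈ 3.01 minutes.

3 minutes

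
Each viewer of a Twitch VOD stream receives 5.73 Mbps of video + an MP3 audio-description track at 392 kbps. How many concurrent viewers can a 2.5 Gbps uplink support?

Audio: 392 kbps = 0.392 Mbps.
Per-viewer media rate: 6.122 Mbps.
2.5 Gbps = 2,500 Mbps; 2,500 / 6.122 = 408.36 → 408 viewers.

408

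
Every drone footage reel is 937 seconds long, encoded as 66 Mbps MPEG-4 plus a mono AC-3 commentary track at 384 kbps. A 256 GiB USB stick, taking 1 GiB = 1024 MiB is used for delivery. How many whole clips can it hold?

Audio: 384 kbps = 0.384 Mbps.
Total bitrate: 66.384 Mbps.
Per item: 66.384 Mbps × 937 s = 62,202 Mb = 7,775 MB.
Capacity: 256 GiB = 2,199,023 Mb; 35.35 items → 35 complete.

35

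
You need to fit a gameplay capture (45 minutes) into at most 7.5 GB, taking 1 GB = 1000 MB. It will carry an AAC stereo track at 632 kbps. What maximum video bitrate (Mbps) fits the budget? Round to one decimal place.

21.6 Mbps

Budget: 7.5 GB = 60000.0 Mb.
45 min = 2700 s
Total bitrate budget: 60000.0 Mb / 2700 s = 22.222 Mbps.
Audio: 632 kbps = 0.632 Mbps.
Video: 22.222 − 0.632 = 21.590 Mbps.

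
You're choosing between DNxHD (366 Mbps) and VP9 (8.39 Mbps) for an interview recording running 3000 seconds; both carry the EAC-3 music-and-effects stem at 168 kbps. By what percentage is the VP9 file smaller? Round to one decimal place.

Audio: 168 kbps = 0.168 Mbps.
DNxHD: 366.168 Mbps × 3000 s = 1098504.0 Mb = 137.313 GB.
VP9: 8.558 Mbps × 3000 s = 25674.0 Mb = 3.209 GB.
Reduction: (1 − 3.209/137.313) × 100 = 97.66%.

97.7%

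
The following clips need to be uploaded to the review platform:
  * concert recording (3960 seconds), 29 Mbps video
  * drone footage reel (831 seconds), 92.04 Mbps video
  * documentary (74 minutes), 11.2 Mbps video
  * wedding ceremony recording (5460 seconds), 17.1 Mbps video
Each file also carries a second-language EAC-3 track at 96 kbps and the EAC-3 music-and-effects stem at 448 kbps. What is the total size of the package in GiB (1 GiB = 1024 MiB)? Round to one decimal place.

Audio total: 96 + 448 = 544 kbps = 0.544 Mbps.
concert recording: 29.544 Mbps × 3960 s = 116994.2 Mb
drone footage reel: 92.584 Mbps × 831 s = 76937.3 Mb
documentary: 11.744 Mbps × 4440 s = 52143.4 Mb
wedding ceremony recording: 17.644 Mbps × 5460 s = 96336.2 Mb
Total: 342411.1 Mb = 42801.4 MB.
= 39.86 GiB.

39.9 GiB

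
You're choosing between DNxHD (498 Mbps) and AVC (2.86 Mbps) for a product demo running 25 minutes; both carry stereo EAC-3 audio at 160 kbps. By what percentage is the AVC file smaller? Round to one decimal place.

25 min = 1500 s
Audio: 160 kbps = 0.160 Mbps.
DNxHD: 498.160 Mbps × 1500 s = 747240.0 Mb = 93.405 GB.
AVC: 3.020 Mbps × 1500 s = 4530.0 Mb = 0.566 GB.
Reduction: (1 − 0.566/93.405) × 100 = 99.39%.

99.4%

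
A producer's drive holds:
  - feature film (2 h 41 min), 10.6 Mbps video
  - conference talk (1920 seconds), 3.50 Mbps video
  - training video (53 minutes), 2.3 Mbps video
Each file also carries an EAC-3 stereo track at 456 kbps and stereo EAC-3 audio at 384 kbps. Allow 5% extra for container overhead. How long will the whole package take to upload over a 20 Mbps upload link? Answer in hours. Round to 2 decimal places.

Audio total: 456 + 384 = 840 kbps = 0.840 Mbps.
feature film: 11.440 Mbps × 9660 s × 1.05 = 116035.9 Mb
conference talk: 4.340 Mbps × 1920 s × 1.05 = 8749.4 Mb
training video: 3.140 Mbps × 3180 s × 1.05 = 10484.5 Mb
Total: 135269.8 Mb = 16908.7 MB.
At 20 Mbps: 135269.8 / 20 = 6763 s ≈ 1.88 hours.

1.88 hours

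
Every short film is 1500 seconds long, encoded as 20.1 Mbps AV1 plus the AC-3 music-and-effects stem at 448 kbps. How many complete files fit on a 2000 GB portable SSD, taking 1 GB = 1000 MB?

519

Audio: 448 kbps = 0.448 Mbps.
Total bitrate: 20.548 Mbps.
Per item: 20.548 Mbps × 1500 s = 30,822 Mb = 3,853 MB.
Capacity: 2000 GB = 16,000,000 Mb; 519.11 items → 519 complete.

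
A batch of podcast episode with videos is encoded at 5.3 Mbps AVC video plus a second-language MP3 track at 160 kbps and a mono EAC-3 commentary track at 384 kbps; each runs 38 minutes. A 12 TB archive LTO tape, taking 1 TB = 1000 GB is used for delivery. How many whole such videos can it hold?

7204

38 min = 2280 s
Audio total: 160 + 384 = 544 kbps = 0.544 Mbps.
Total bitrate: 5.844 Mbps.
Per item: 5.844 Mbps × 2280 s = 13,324 Mb = 1,666 MB.
Capacity: 12 TB = 96,000,000 Mb; 7204.87 items → 7204 complete.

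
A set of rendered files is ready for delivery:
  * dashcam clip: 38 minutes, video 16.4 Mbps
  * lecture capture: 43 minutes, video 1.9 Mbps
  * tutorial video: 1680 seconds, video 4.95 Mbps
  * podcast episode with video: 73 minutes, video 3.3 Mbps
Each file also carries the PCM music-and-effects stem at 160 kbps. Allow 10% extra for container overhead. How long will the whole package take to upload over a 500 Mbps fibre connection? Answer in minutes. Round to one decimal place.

2.4 minutes

Audio: 160 kbps = 0.160 Mbps.
dashcam clip: 16.560 Mbps × 2280 s × 1.10 = 41532.5 Mb
lecture capture: 2.060 Mbps × 2580 s × 1.10 = 5846.3 Mb
tutorial video: 5.110 Mbps × 1680 s × 1.10 = 9443.3 Mb
podcast episode with video: 3.460 Mbps × 4380 s × 1.10 = 16670.3 Mb
Total: 73492.3 Mb = 9186.5 MB.
At 500 Mbps: 73492.3 / 500 = 147 s ≈ 2.45 minutes.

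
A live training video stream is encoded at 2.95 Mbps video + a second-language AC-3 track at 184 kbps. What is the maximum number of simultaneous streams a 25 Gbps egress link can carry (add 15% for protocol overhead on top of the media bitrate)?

6936

Audio: 184 kbps = 0.184 Mbps.
Per-viewer media rate: 3.134 Mbps.
On the wire with 15% overhead: 3.604 Mbps.
25 Gbps = 25,000 Mbps; 25,000 / 3.604 = 6936.54 → 6936 viewers.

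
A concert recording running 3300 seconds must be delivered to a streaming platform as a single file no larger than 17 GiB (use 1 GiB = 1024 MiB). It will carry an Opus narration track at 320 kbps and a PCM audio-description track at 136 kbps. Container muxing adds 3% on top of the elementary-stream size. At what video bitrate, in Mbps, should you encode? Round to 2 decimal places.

Budget: 17 GiB = 146028.9 Mb.
Stream payload after overhead: 146028.9 / 1.03 = 141775.6 Mb.
Total bitrate budget: 141775.6 Mb / 3300 s = 42.962 Mbps.
Audio total: 320 + 136 = 456 kbps = 0.456 Mbps.
Video: 42.962 − 0.456 = 42.506 Mbps.

42.51 Mbps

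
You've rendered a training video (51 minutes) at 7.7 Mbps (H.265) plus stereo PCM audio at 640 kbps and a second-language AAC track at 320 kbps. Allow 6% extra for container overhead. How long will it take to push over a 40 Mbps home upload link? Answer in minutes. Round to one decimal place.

51 min = 3060 s
Audio total: 640 + 320 = 960 kbps = 0.960 Mbps.
Total bitrate: 8.660 Mbps.
File: 8.660 Mbps × 3060 s = 26499.6 Mb.
With 6% container overhead: ×1.06. → 28089.6 Mb.
At 40 Mbps: 28089.6 / 40 = 702.2 s ≈ 11.7 minutes.

11.7 minutes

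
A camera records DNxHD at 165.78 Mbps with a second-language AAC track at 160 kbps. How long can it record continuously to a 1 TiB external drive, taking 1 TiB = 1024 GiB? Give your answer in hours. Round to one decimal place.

14.7 hours

Audio: 160 kbps = 0.160 Mbps.
Total bitrate: 165.78 + 0.160 = 165.940 Mbps.
Capacity: 1 TiB = 8,796,093 Mb.
Recording time: 8,796,093 / 165.940 = 53,008 s ≈ 14.7 hours.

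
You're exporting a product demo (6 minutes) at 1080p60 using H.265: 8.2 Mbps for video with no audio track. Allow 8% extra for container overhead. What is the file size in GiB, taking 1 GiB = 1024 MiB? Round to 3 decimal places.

6 min = 360 s
Total bitrate: 8.2 Mbps.
Stream data: 8.200 Mbps × 360 s = 2952.0 Mb.
With 8% container overhead: ×1.08.
3,188 Mb = 398,520,000 bytes ÷ 1,073,741,824 = 0.3712 GiB.

0.371 GiB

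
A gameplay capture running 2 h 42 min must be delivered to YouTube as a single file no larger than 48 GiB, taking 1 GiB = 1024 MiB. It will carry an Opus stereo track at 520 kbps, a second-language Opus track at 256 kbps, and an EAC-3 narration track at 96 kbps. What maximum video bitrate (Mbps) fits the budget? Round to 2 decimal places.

Budget: 48 GiB = 412316.9 Mb.
2 h 42 min = 162 min = 9720 s
Total bitrate budget: 412316.9 Mb / 9720 s = 42.419 Mbps.
Audio total: 520 + 256 + 96 = 872 kbps = 0.872 Mbps.
Video: 42.419 − 0.872 = 41.547 Mbps.

41.55 Mbps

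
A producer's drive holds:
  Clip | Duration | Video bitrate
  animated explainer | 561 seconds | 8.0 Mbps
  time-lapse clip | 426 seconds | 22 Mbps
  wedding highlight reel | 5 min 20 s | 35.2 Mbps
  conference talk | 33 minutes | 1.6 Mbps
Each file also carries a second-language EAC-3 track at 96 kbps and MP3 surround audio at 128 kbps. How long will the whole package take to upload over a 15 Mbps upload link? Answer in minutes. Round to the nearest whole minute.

Audio total: 96 + 128 = 224 kbps = 0.224 Mbps.
animated explainer: 8.224 Mbps × 561 s = 4613.7 Mb
time-lapse clip: 22.224 Mbps × 426 s = 9467.4 Mb
wedding highlight reel: 35.424 Mbps × 320 s = 11335.7 Mb
conference talk: 1.824 Mbps × 1980 s = 3611.5 Mb
Total: 29028.3 Mb = 3628.5 MB.
At 15 Mbps: 29028.3 / 15 = 1935 s ≈ 32.3 minutes.

32 minutes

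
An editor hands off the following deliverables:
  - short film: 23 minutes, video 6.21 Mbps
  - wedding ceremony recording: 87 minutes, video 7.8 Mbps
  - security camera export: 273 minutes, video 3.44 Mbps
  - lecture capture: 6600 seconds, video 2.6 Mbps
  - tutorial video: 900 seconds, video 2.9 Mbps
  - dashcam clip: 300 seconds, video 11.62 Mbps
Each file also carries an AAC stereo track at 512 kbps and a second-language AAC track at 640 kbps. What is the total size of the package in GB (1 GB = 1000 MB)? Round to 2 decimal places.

20.54 GB

Audio total: 512 + 640 = 1152 kbps = 1.152 Mbps.
short film: 7.362 Mbps × 1380 s = 10159.6 Mb
wedding ceremony recording: 8.952 Mbps × 5220 s = 46729.4 Mb
security camera export: 4.592 Mbps × 16380 s = 75217.0 Mb
lecture capture: 3.752 Mbps × 6600 s = 24763.2 Mb
tutorial video: 4.052 Mbps × 900 s = 3646.8 Mb
dashcam clip: 12.772 Mbps × 300 s = 3831.6 Mb
Total: 164347.6 Mb = 20543.4 MB.
= 20.54 GB.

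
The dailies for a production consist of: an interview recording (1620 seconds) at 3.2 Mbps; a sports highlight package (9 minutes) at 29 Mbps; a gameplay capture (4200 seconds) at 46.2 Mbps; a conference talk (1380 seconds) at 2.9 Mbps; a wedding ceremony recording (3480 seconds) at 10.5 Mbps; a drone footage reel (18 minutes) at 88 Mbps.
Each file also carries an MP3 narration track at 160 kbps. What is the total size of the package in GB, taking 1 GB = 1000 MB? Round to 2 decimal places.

44.05 GB

Audio: 160 kbps = 0.160 Mbps.
interview recording: 3.360 Mbps × 1620 s = 5443.2 Mb
sports highlight package: 29.160 Mbps × 540 s = 15746.4 Mb
gameplay capture: 46.360 Mbps × 4200 s = 194712.0 Mb
conference talk: 3.060 Mbps × 1380 s = 4222.8 Mb
wedding ceremony recording: 10.660 Mbps × 3480 s = 37096.8 Mb
drone footage reel: 88.160 Mbps × 1080 s = 95212.8 Mb
Total: 352434.0 Mb = 44054.2 MB.
= 44.05 GB.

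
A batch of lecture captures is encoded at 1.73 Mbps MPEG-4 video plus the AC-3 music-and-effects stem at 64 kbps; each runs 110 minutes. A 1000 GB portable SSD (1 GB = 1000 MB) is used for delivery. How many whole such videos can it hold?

675

110 min = 6600 s
Audio: 64 kbps = 0.064 Mbps.
Total bitrate: 1.794 Mbps.
Per item: 1.794 Mbps × 6600 s = 11,840 Mb = 1,480 MB.
Capacity: 1000 GB = 8,000,000 Mb; 675.65 items → 675 complete.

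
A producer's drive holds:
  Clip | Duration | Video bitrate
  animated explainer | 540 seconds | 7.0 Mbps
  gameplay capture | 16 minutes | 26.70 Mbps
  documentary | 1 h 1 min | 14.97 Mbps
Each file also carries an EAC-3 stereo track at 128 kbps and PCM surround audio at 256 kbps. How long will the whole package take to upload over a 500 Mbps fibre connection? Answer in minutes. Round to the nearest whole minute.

Audio total: 128 + 256 = 384 kbps = 0.384 Mbps.
animated explainer: 7.384 Mbps × 540 s = 3987.4 Mb
gameplay capture: 27.084 Mbps × 960 s = 26000.6 Mb
documentary: 15.354 Mbps × 3660 s = 56195.6 Mb
Total: 86183.6 Mb = 10773.0 MB.
At 500 Mbps: 86183.6 / 500 = 172 s ≈ 2.87 minutes.

3 minutes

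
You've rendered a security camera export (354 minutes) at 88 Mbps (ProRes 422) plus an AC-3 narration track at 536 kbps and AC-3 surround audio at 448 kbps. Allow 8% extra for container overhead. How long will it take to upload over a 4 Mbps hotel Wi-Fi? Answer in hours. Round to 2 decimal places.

141.75 hours

354 min = 21240 s
Audio total: 536 + 448 = 984 kbps = 0.984 Mbps.
Total bitrate: 88.984 Mbps.
File: 88.984 Mbps × 21240 s = 1890020.2 Mb.
With 8% container overhead: ×1.08. → 2041221.8 Mb.
At 4 Mbps: 2041221.8 / 4 = 510305.4 s ≈ 142 hours.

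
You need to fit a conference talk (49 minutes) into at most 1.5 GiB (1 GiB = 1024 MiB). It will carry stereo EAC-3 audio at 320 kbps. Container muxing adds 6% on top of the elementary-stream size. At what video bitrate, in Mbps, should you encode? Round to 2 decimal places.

3.81 Mbps

Budget: 1.5 GiB = 12884.9 Mb.
Stream payload after overhead: 12884.9 / 1.06 = 12155.6 Mb.
49 min = 2940 s
Total bitrate budget: 12155.6 Mb / 2940 s = 4.135 Mbps.
Audio: 320 kbps = 0.320 Mbps.
Video: 4.135 − 0.320 = 3.815 Mbps.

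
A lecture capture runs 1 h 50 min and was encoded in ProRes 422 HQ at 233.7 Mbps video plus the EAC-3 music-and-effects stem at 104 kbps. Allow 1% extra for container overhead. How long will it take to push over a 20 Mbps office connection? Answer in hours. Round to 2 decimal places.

21.65 hours

1 h 50 min = 110 min = 6600 s
Audio: 104 kbps = 0.104 Mbps.
Total bitrate: 233.804 Mbps.
File: 233.804 Mbps × 6600 s = 1543106.4 Mb.
With 1% container overhead: ×1.01. → 1558537.5 Mb.
At 20 Mbps: 1558537.5 / 20 = 77926.9 s ≈ 21.6 hours.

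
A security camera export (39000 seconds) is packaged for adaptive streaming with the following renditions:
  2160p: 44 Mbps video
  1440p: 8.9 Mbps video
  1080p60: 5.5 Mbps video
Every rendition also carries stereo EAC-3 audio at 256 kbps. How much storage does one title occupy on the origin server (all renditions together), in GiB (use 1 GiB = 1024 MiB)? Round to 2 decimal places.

268.63 GiB

Audio: 256 kbps = 0.256 Mbps.
Sum of rendition bitrates: (44+0.256) + (8.9+0.256) + (5.5+0.256) = 59.168 Mbps.
× 39000 s = 2,307,552 Mb = 288,444 MB = 268.6 GiB.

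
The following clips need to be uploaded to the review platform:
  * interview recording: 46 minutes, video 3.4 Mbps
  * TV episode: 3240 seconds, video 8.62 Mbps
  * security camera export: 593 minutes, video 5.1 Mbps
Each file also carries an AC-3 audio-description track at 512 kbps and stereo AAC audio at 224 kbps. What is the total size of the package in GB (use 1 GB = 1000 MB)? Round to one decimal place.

31.2 GB

Audio total: 512 + 224 = 736 kbps = 0.736 Mbps.
interview recording: 4.136 Mbps × 2760 s = 11415.4 Mb
TV episode: 9.356 Mbps × 3240 s = 30313.4 Mb
security camera export: 5.836 Mbps × 35580 s = 207644.9 Mb
Total: 249373.7 Mb = 31171.7 MB.
= 31.17 GB.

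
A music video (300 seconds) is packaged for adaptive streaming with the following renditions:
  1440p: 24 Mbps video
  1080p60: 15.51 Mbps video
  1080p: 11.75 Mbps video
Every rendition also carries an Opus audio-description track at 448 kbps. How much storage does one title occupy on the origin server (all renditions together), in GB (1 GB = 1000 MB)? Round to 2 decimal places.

1.97 GB

Audio: 448 kbps = 0.448 Mbps.
Sum of rendition bitrates: (24+0.448) + (15.51+0.448) + (11.75+0.448) = 52.604 Mbps.
× 300 s = 15,781 Mb = 1,973 MB = 1.973 GB.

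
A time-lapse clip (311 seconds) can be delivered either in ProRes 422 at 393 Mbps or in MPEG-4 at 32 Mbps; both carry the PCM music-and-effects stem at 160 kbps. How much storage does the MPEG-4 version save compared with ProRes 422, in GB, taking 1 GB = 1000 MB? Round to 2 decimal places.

14.03 GB

Audio: 160 kbps = 0.160 Mbps.
ProRes 422: 393.160 Mbps × 311 s = 122272.8 Mb = 15.284 GB.
MPEG-4: 32.160 Mbps × 311 s = 10001.8 Mb = 1.250 GB.
Saving: 15.284 − 1.250 = 14.034 GB.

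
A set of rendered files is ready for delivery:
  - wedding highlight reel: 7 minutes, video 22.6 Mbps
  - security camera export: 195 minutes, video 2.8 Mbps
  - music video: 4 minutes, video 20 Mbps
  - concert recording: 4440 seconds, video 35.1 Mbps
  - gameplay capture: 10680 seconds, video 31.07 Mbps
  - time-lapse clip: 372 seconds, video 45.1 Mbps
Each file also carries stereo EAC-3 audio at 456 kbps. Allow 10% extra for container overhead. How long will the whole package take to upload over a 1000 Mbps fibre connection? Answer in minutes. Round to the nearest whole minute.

Audio: 456 kbps = 0.456 Mbps.
wedding highlight reel: 23.056 Mbps × 420 s × 1.10 = 10651.9 Mb
security camera export: 3.256 Mbps × 11700 s × 1.10 = 41904.7 Mb
music video: 20.456 Mbps × 240 s × 1.10 = 5400.4 Mb
concert recording: 35.556 Mbps × 4440 s × 1.10 = 173655.5 Mb
gameplay capture: 31.526 Mbps × 10680 s × 1.10 = 370367.4 Mb
time-lapse clip: 45.556 Mbps × 372 s × 1.10 = 18641.5 Mb
Total: 620621.4 Mb = 77577.7 MB.
At 1000 Mbps: 620621.4 / 1000 = 621 s ≈ 10.3 minutes.

10 minutes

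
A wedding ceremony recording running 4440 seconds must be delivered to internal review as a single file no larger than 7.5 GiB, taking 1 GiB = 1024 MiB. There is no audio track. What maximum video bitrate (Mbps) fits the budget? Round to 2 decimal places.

14.51 Mbps

Budget: 7.5 GiB = 64424.5 Mb.
Total bitrate budget: 64424.5 Mb / 4440 s = 14.510 Mbps.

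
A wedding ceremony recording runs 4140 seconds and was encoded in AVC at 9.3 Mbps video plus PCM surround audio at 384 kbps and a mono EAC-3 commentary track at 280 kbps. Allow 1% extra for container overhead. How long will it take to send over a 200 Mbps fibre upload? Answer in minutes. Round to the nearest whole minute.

3 minutes

Audio total: 384 + 280 = 664 kbps = 0.664 Mbps.
Total bitrate: 9.964 Mbps.
File: 9.964 Mbps × 4140 s = 41251.0 Mb.
With 1% container overhead: ×1.01. → 41663.5 Mb.
At 200 Mbps: 41663.5 / 200 = 208.3 s ≈ 3.47 minutes.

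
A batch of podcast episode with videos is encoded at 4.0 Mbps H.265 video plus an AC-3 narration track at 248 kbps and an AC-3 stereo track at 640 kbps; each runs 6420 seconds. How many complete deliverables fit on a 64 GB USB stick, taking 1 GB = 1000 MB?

16

Audio total: 248 + 640 = 888 kbps = 0.888 Mbps.
Total bitrate: 4.888 Mbps.
Per item: 4.888 Mbps × 6420 s = 31,381 Mb = 3,923 MB.
Capacity: 64 GB = 512,000 Mb; 16.32 items → 16 complete.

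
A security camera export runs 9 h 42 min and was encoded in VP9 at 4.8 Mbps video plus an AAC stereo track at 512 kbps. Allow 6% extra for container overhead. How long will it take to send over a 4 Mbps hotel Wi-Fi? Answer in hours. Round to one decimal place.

13.7 hours

9 h 42 min = 582 min = 34920 s
Audio: 512 kbps = 0.512 Mbps.
Total bitrate: 5.312 Mbps.
File: 5.312 Mbps × 34920 s = 185495.0 Mb.
With 6% container overhead: ×1.06. → 196624.7 Mb.
At 4 Mbps: 196624.7 / 4 = 49156.2 s ≈ 13.7 hours.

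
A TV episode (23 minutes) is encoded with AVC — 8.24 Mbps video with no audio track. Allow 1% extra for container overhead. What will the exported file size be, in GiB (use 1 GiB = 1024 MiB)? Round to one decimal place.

23 min = 1380 s
Total bitrate: 8.24 Mbps.
Stream data: 8.240 Mbps × 1380 s = 11371.2 Mb.
With 1% container overhead: ×1.01.
11,485 Mb = 1,435,614,000 bytes ÷ 1,073,741,824 = 1.337 GiB.

1.3 GiB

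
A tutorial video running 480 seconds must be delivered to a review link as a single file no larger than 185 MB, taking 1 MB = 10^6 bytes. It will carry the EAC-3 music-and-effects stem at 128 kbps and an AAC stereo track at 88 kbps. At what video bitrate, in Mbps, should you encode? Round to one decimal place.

Budget: 185 MB = 1480.0 Mb.
Total bitrate budget: 1480.0 Mb / 480 s = 3.083 Mbps.
Audio total: 128 + 88 = 216 kbps = 0.216 Mbps.
Video: 3.083 − 0.216 = 2.867 Mbps.

2.9 Mbps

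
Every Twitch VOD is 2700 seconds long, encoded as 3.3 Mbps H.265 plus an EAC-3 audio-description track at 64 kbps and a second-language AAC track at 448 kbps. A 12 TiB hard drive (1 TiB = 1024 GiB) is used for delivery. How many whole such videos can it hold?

10255

Audio total: 64 + 448 = 512 kbps = 0.512 Mbps.
Total bitrate: 3.812 Mbps.
Per item: 3.812 Mbps × 2700 s = 10,292 Mb = 1,287 MB.
Capacity: 12 TiB = 105,553,116 Mb; 10255.44 items → 10255 complete.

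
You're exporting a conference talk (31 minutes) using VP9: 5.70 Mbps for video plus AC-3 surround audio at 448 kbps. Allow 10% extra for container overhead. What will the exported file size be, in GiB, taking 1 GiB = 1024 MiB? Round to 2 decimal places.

31 min = 1860 s
Audio: 448 kbps = 0.448 Mbps.
Total bitrate: 5.70 + 0.448 = 6.148 Mbps.
Stream data: 6.148 Mbps × 1860 s = 11435.3 Mb.
With 10% container overhead: ×1.10.
12,579 Mb = 1,572,351,000 bytes ÷ 1,073,741,824 = 1.464 GiB.

1.46 GiB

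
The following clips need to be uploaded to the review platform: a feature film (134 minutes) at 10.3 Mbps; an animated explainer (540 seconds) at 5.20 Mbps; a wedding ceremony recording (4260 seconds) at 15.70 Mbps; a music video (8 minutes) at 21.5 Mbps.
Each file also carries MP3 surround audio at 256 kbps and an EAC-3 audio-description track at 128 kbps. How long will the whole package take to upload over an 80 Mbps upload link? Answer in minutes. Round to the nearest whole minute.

Audio total: 256 + 128 = 384 kbps = 0.384 Mbps.
feature film: 10.684 Mbps × 8040 s = 85899.4 Mb
animated explainer: 5.584 Mbps × 540 s = 3015.4 Mb
wedding ceremony recording: 16.084 Mbps × 4260 s = 68517.8 Mb
music video: 21.884 Mbps × 480 s = 10504.3 Mb
Total: 167936.9 Mb = 20992.1 MB.
At 80 Mbps: 167936.9 / 80 = 2099 s ≈ 35 minutes.

35 minutes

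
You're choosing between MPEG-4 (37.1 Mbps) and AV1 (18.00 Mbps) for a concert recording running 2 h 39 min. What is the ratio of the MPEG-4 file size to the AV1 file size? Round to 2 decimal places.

2 h 39 min = 159 min = 9540 s
MPEG-4: 37.100 Mbps × 9540 s = 353934.0 Mb = 41.203 GiB.
AV1: 18.000 Mbps × 9540 s = 171720.0 Mb = 19.991 GiB.
Ratio: 41.203 / 19.991 = 2.061.

2.06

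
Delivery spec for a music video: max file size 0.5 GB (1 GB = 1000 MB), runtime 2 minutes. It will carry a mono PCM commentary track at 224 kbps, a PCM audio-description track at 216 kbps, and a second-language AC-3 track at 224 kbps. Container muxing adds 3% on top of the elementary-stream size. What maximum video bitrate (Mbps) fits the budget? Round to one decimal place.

31.7 Mbps

Budget: 0.5 GB = 4000.0 Mb.
Stream payload after overhead: 4000.0 / 1.03 = 3883.5 Mb.
2 min = 120 s
Total bitrate budget: 3883.5 Mb / 120 s = 32.362 Mbps.
Audio total: 224 + 216 + 224 = 664 kbps = 0.664 Mbps.
Video: 32.362 − 0.664 = 31.698 Mbps.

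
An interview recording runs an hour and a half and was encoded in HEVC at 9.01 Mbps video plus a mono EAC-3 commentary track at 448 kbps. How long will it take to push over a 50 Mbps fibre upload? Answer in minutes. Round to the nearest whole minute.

1.5 h = 5400 s
Audio: 448 kbps = 0.448 Mbps.
Total bitrate: 9.458 Mbps.
File: 9.458 Mbps × 5400 s = 51073.2 Mb.
At 50 Mbps: 51073.2 / 50 = 1021.5 s ≈ 17 minutes.

17 minutes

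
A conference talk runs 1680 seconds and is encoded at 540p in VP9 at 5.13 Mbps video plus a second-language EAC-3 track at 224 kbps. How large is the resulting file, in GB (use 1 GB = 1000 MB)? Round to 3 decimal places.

1.124 GB

Audio: 224 kbps = 0.224 Mbps.
Total bitrate: 5.13 + 0.224 = 5.354 Mbps.
Stream data: 5.354 Mbps × 1680 s = 8994.7 Mb.
8,995 Mb ÷ 8 = 1,124 MB → 1.124 GB.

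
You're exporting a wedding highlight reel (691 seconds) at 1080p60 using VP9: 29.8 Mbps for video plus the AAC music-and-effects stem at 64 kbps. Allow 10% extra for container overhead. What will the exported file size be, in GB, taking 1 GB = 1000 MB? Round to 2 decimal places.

Audio: 64 kbps = 0.064 Mbps.
Total bitrate: 29.8 + 0.064 = 29.864 Mbps.
Stream data: 29.864 Mbps × 691 s = 20636.0 Mb.
With 10% container overhead: ×1.10.
22,700 Mb ÷ 8 = 2,837 MB → 2.837 GB.

2.84 GB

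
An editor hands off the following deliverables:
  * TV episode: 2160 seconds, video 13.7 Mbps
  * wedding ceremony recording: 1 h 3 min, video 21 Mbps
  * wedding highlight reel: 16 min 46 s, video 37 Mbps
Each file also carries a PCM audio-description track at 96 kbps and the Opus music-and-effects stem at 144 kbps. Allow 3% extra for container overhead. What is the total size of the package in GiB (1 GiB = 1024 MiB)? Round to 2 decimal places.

17.73 GiB

Audio total: 96 + 144 = 240 kbps = 0.240 Mbps.
TV episode: 13.940 Mbps × 2160 s × 1.03 = 31013.7 Mb
wedding ceremony recording: 21.240 Mbps × 3780 s × 1.03 = 82695.8 Mb
wedding highlight reel: 37.240 Mbps × 1006 s × 1.03 = 38587.3 Mb
Total: 152296.9 Mb = 19037.1 MB.
= 17.73 GiB.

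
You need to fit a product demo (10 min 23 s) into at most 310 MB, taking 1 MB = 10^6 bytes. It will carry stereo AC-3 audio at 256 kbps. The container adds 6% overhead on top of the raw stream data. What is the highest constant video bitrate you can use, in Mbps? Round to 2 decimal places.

Budget: 310 MB = 2480.0 Mb.
Stream payload after overhead: 2480.0 / 1.06 = 2339.6 Mb.
10 min 23 s = 623 s
Total bitrate budget: 2339.6 Mb / 623 s = 3.755 Mbps.
Audio: 256 kbps = 0.256 Mbps.
Video: 3.755 − 0.256 = 3.499 Mbps.

3.50 Mbps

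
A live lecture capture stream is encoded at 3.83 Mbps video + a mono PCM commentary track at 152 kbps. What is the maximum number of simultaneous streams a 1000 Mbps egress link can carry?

Audio: 152 kbps = 0.152 Mbps.
Per-viewer media rate: 3.982 Mbps.
1000 Mbps = 1,000 Mbps; 1,000 / 3.982 = 251.13 → 251 viewers.

251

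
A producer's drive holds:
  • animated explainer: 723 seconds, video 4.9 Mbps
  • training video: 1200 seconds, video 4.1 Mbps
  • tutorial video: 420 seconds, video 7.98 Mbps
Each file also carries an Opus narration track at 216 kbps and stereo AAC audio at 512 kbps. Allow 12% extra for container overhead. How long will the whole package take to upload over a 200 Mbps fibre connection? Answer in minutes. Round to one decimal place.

1.3 minutes

Audio total: 216 + 512 = 728 kbps = 0.728 Mbps.
animated explainer: 5.628 Mbps × 723 s × 1.12 = 4557.3 Mb
training video: 4.828 Mbps × 1200 s × 1.12 = 6488.8 Mb
tutorial video: 8.708 Mbps × 420 s × 1.12 = 4096.2 Mb
Total: 15142.4 Mb = 1892.8 MB.
At 200 Mbps: 15142.4 / 200 = 76 s ≈ 1.26 minutes.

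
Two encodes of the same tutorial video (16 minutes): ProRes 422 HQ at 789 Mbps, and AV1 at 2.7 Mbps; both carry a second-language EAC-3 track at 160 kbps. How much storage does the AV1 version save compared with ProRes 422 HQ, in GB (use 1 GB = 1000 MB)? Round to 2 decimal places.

16 min = 960 s
Audio: 160 kbps = 0.160 Mbps.
ProRes 422 HQ: 789.160 Mbps × 960 s = 757593.6 Mb = 94.699 GB.
AV1: 2.860 Mbps × 960 s = 2745.6 Mb = 0.343 GB.
Saving: 94.699 − 0.343 = 94.356 GB.

94.36 GB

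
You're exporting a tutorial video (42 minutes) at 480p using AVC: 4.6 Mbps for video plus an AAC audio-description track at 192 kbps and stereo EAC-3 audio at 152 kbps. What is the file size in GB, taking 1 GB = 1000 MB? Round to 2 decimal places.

42 min = 2520 s
Audio total: 192 + 152 = 344 kbps = 0.344 Mbps.
Total bitrate: 4.6 + 0.344 = 4.944 Mbps.
Stream data: 4.944 Mbps × 2520 s = 12458.9 Mb.
12,459 Mb ÷ 8 = 1,557 MB → 1.557 GB.

1.56 GB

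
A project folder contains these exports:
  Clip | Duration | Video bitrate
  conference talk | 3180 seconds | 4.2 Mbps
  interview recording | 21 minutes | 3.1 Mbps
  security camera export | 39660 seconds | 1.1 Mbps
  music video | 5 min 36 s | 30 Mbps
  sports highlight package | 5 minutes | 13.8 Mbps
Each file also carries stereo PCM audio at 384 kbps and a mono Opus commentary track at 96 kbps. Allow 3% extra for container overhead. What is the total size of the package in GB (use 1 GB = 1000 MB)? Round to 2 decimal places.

12.43 GB

Audio total: 384 + 96 = 480 kbps = 0.480 Mbps.
conference talk: 4.680 Mbps × 3180 s × 1.03 = 15328.9 Mb
interview recording: 3.580 Mbps × 1260 s × 1.03 = 4646.1 Mb
security camera export: 1.580 Mbps × 39660 s × 1.03 = 64542.7 Mb
music video: 30.480 Mbps × 336 s × 1.03 = 10548.5 Mb
sports highlight package: 14.280 Mbps × 300 s × 1.03 = 4412.5 Mb
Total: 99478.7 Mb = 12434.8 MB.
= 12.43 GB.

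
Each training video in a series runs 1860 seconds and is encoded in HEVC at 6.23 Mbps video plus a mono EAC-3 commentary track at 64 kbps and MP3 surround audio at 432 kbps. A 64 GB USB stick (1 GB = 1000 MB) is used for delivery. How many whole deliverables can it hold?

Audio total: 64 + 432 = 496 kbps = 0.496 Mbps.
Total bitrate: 6.726 Mbps.
Per item: 6.726 Mbps × 1860 s = 12,510 Mb = 1,564 MB.
Capacity: 64 GB = 512,000 Mb; 40.93 items → 40 complete.

40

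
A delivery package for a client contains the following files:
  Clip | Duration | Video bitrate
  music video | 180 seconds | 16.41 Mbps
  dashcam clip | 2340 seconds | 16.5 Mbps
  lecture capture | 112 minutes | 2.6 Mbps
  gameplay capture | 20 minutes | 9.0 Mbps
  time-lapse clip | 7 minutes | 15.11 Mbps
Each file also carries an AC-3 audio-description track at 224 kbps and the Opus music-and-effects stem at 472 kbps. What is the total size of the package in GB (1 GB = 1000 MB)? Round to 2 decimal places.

Audio total: 224 + 472 = 696 kbps = 0.696 Mbps.
music video: 17.106 Mbps × 180 s = 3079.1 Mb
dashcam clip: 17.196 Mbps × 2340 s = 40238.6 Mb
lecture capture: 3.296 Mbps × 6720 s = 22149.1 Mb
gameplay capture: 9.696 Mbps × 1200 s = 11635.2 Mb
time-lapse clip: 15.806 Mbps × 420 s = 6638.5 Mb
Total: 83740.6 Mb = 10467.6 MB.
= 10.47 GB.

10.47 GB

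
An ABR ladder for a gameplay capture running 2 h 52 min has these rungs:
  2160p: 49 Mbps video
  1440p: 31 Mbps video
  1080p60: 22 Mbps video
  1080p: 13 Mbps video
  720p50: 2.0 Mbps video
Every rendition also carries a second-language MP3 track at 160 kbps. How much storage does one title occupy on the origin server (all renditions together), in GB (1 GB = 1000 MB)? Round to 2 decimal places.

151.96 GB

2 h 52 min = 172 min = 10320 s
Audio: 160 kbps = 0.160 Mbps.
Sum of rendition bitrates: (49+0.160) + (31+0.160) + (22+0.160) + (13+0.160) + (2.0+0.160) = 117.800 Mbps.
× 10320 s = 1,215,696 Mb = 151,962 MB = 152.0 GB.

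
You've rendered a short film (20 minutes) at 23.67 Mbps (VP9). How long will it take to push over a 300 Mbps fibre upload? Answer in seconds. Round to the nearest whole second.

95 seconds

20 min = 1200 s
File: 23.670 Mbps × 1200 s = 28404.0 Mb.
At 300 Mbps: 28404.0 / 300 = 94.7 s ≈ 94.7 seconds.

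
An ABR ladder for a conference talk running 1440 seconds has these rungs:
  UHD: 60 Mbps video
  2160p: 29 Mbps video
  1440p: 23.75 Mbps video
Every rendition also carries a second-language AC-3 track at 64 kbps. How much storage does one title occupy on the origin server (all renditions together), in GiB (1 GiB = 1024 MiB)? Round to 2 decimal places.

Audio: 64 kbps = 0.064 Mbps.
Sum of rendition bitrates: (60+0.064) + (29+0.064) + (23.75+0.064) = 112.942 Mbps.
× 1440 s = 162,636 Mb = 20,330 MB = 18.93 GiB.

18.93 GiB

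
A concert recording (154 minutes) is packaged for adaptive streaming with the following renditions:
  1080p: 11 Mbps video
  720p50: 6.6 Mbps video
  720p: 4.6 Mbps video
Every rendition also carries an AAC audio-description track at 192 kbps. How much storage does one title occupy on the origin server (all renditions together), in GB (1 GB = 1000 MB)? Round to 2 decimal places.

154 min = 9240 s
Audio: 192 kbps = 0.192 Mbps.
Sum of rendition bitrates: (11+0.192) + (6.6+0.192) + (4.6+0.192) = 22.776 Mbps.
× 9240 s = 210,450 Mb = 26,306 MB = 26.31 GB.

26.31 GB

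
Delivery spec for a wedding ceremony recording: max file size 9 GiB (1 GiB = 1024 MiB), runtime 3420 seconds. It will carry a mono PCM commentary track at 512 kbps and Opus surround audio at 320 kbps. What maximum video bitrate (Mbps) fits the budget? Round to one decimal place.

Budget: 9 GiB = 77309.4 Mb.
Total bitrate budget: 77309.4 Mb / 3420 s = 22.605 Mbps.
Audio total: 512 + 320 = 832 kbps = 0.832 Mbps.
Video: 22.605 − 0.832 = 21.773 Mbps.

21.8 Mbps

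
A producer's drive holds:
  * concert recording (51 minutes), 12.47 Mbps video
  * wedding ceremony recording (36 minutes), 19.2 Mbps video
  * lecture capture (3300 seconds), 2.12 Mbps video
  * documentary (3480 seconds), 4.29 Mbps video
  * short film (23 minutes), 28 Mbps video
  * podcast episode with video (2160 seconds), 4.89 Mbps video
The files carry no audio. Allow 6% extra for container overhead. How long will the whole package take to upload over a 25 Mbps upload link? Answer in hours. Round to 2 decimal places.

concert recording: 12.470 Mbps × 3060 s × 1.06 = 40447.7 Mb
wedding ceremony recording: 19.200 Mbps × 2160 s × 1.06 = 43960.3 Mb
lecture capture: 2.120 Mbps × 3300 s × 1.06 = 7415.8 Mb
documentary: 4.290 Mbps × 3480 s × 1.06 = 15825.0 Mb
short film: 28.000 Mbps × 1380 s × 1.06 = 40958.4 Mb
podcast episode with video: 4.890 Mbps × 2160 s × 1.06 = 11196.1 Mb
Total: 159803.3 Mb = 19975.4 MB.
At 25 Mbps: 159803.3 / 25 = 6392 s ≈ 1.78 hours.

1.78 hours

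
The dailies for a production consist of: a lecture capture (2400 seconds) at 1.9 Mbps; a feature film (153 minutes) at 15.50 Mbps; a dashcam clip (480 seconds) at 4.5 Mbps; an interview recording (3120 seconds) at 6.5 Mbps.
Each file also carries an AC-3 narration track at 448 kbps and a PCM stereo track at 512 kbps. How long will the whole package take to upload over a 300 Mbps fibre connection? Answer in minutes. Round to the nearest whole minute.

10 minutes

Audio total: 448 + 512 = 960 kbps = 0.960 Mbps.
lecture capture: 2.860 Mbps × 2400 s = 6864.0 Mb
feature film: 16.460 Mbps × 9180 s = 151102.8 Mb
dashcam clip: 5.460 Mbps × 480 s = 2620.8 Mb
interview recording: 7.460 Mbps × 3120 s = 23275.2 Mb
Total: 183862.8 Mb = 22982.8 MB.
At 300 Mbps: 183862.8 / 300 = 613 s ≈ 10.2 minutes.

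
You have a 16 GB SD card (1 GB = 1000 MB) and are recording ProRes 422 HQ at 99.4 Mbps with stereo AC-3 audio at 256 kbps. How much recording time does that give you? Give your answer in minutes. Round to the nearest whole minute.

Audio: 256 kbps = 0.256 Mbps.
Total bitrate: 99.4 + 0.256 = 99.656 Mbps.
Capacity: 16 GB = 128,000 Mb.
Recording time: 128,000 / 99.656 = 1,284 s ≈ 21.4 minutes.

21 minutes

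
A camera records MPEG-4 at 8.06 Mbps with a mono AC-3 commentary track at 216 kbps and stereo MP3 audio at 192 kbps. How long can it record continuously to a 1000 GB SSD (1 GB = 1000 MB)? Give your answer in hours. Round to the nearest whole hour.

Audio total: 216 + 192 = 408 kbps = 0.408 Mbps.
Total bitrate: 8.06 + 0.408 = 8.468 Mbps.
Capacity: 1000 GB = 8,000,000 Mb.
Recording time: 8,000,000 / 8.468 = 944,733 s ≈ 262 hours.

262 hours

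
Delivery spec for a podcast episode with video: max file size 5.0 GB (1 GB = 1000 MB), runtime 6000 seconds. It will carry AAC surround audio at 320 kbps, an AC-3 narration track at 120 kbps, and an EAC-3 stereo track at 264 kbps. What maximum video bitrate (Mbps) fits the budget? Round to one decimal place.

Budget: 5.0 GB = 40000.0 Mb.
Total bitrate budget: 40000.0 Mb / 6000 s = 6.667 Mbps.
Audio total: 320 + 120 + 264 = 704 kbps = 0.704 Mbps.
Video: 6.667 − 0.704 = 5.963 Mbps.

6.0 Mbps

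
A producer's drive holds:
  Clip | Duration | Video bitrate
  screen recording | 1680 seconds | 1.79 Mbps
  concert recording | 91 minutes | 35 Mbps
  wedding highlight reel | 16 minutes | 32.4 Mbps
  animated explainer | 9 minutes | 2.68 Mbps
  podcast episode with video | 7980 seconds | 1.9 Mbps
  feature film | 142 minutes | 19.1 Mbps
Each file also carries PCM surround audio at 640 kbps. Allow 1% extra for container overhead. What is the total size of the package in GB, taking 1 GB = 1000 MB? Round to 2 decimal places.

53.11 GB

Audio: 640 kbps = 0.640 Mbps.
screen recording: 2.430 Mbps × 1680 s × 1.01 = 4123.2 Mb
concert recording: 35.640 Mbps × 5460 s × 1.01 = 196540.3 Mb
wedding highlight reel: 33.040 Mbps × 960 s × 1.01 = 32035.6 Mb
animated explainer: 3.320 Mbps × 540 s × 1.01 = 1810.7 Mb
podcast episode with video: 2.540 Mbps × 7980 s × 1.01 = 20471.9 Mb
feature film: 19.740 Mbps × 8520 s × 1.01 = 169866.6 Mb
Total: 424848.4 Mb = 53106.1 MB.
= 53.11 GB.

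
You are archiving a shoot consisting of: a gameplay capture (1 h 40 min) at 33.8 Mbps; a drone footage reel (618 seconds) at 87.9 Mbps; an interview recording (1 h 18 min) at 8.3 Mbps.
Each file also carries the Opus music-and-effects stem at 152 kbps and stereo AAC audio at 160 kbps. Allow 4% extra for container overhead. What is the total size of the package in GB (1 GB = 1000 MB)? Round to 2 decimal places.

38.93 GB

Audio total: 152 + 160 = 312 kbps = 0.312 Mbps.
gameplay capture: 34.112 Mbps × 6000 s × 1.04 = 212858.9 Mb
drone footage reel: 88.212 Mbps × 618 s × 1.04 = 56695.6 Mb
interview recording: 8.612 Mbps × 4680 s × 1.04 = 41916.3 Mb
Total: 311470.8 Mb = 38933.9 MB.
= 38.93 GB.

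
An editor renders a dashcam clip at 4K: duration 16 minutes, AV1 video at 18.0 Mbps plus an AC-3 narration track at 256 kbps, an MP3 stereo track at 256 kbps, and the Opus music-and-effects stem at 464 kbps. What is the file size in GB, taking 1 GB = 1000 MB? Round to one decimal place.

16 min = 960 s
Audio total: 256 + 256 + 464 = 976 kbps = 0.976 Mbps.
Total bitrate: 18.0 + 0.976 = 18.976 Mbps.
Stream data: 18.976 Mbps × 960 s = 18217.0 Mb.
18,217 Mb ÷ 8 = 2,277 MB → 2.277 GB.

2.3 GB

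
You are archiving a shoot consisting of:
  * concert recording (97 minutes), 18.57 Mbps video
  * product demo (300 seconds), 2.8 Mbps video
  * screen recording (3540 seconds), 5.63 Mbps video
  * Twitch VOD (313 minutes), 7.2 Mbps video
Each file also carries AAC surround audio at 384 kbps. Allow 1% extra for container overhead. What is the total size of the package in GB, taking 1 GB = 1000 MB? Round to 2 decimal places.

34.72 GB

Audio: 384 kbps = 0.384 Mbps.
concert recording: 18.954 Mbps × 5820 s × 1.01 = 111415.4 Mb
product demo: 3.184 Mbps × 300 s × 1.01 = 964.8 Mb
screen recording: 6.014 Mbps × 3540 s × 1.01 = 21502.5 Mb
Twitch VOD: 7.584 Mbps × 18780 s × 1.01 = 143851.8 Mb
Total: 277734.4 Mb = 34716.8 MB.
= 34.72 GB.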